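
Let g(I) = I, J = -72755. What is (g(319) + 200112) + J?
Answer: 127676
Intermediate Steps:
(g(319) + 200112) + J = (319 + 200112) - 72755 = 200431 - 72755 = 127676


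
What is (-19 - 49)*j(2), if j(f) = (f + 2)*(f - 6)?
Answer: 1088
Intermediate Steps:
j(f) = (-6 + f)*(2 + f) (j(f) = (2 + f)*(-6 + f) = (-6 + f)*(2 + f))
(-19 - 49)*j(2) = (-19 - 49)*(-12 + 2**2 - 4*2) = -68*(-12 + 4 - 8) = -68*(-16) = 1088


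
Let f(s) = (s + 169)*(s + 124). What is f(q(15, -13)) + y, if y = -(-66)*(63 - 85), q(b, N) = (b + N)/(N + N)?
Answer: 3292368/169 ≈ 19481.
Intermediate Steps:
q(b, N) = (N + b)/(2*N) (q(b, N) = (N + b)/((2*N)) = (N + b)*(1/(2*N)) = (N + b)/(2*N))
f(s) = (124 + s)*(169 + s) (f(s) = (169 + s)*(124 + s) = (124 + s)*(169 + s))
y = -1452 (y = -(-66)*(-22) = -1*1452 = -1452)
f(q(15, -13)) + y = (20956 + ((½)*(-13 + 15)/(-13))² + 293*((½)*(-13 + 15)/(-13))) - 1452 = (20956 + ((½)*(-1/13)*2)² + 293*((½)*(-1/13)*2)) - 1452 = (20956 + (-1/13)² + 293*(-1/13)) - 1452 = (20956 + 1/169 - 293/13) - 1452 = 3537756/169 - 1452 = 3292368/169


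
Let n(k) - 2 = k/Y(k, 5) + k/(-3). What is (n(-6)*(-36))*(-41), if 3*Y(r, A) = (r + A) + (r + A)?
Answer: 19188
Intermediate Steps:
Y(r, A) = 2*A/3 + 2*r/3 (Y(r, A) = ((r + A) + (r + A))/3 = ((A + r) + (A + r))/3 = (2*A + 2*r)/3 = 2*A/3 + 2*r/3)
n(k) = 2 - k/3 + k/(10/3 + 2*k/3) (n(k) = 2 + (k/((⅔)*5 + 2*k/3) + k/(-3)) = 2 + (k/(10/3 + 2*k/3) + k*(-⅓)) = 2 + (k/(10/3 + 2*k/3) - k/3) = 2 + (-k/3 + k/(10/3 + 2*k/3)) = 2 - k/3 + k/(10/3 + 2*k/3))
(n(-6)*(-36))*(-41) = (((60 - 2*(-6)² + 11*(-6))/(6*(5 - 6)))*(-36))*(-41) = (((⅙)*(60 - 2*36 - 66)/(-1))*(-36))*(-41) = (((⅙)*(-1)*(60 - 72 - 66))*(-36))*(-41) = (((⅙)*(-1)*(-78))*(-36))*(-41) = (13*(-36))*(-41) = -468*(-41) = 19188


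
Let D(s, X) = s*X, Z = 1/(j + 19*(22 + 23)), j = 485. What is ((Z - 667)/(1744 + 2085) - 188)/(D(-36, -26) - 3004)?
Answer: 965495459/10610618480 ≈ 0.090993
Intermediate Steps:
Z = 1/1340 (Z = 1/(485 + 19*(22 + 23)) = 1/(485 + 19*45) = 1/(485 + 855) = 1/1340 ≈ 0.00074627)
D(s, X) = X*s
((Z - 667)/(1744 + 2085) - 188)/(D(-36, -26) - 3004) = ((1/1340 - 667)/(1744 + 2085) - 188)/(-26*(-36) - 3004) = (-893779/1340/3829 - 188)/(936 - 3004) = (-893779/1340*1/3829 - 188)/(-2068) = (-893779/5130860 - 188)*(-1/2068) = -965495459/5130860*(-1/2068) = 965495459/10610618480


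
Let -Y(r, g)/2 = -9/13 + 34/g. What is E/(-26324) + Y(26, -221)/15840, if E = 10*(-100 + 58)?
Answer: 989381/61598160 ≈ 0.016062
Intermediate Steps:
E = -420 (E = 10*(-42) = -420)
Y(r, g) = 18/13 - 68/g (Y(r, g) = -2*(-9/13 + 34/g) = 18/13 - 68/g)
E/(-26324) + Y(26, -221)/15840 = -420/(-26324) + (18/13 - 68/(-221))/15840 = -420*(-1/26324) + (18/13 - 68*(-1/221))*(1/15840) = 105/6581 + (18/13 + 4/13)*(1/15840) = 105/6581 + (22/13)*(1/15840) = 105/6581 + 1/9360 = 989381/61598160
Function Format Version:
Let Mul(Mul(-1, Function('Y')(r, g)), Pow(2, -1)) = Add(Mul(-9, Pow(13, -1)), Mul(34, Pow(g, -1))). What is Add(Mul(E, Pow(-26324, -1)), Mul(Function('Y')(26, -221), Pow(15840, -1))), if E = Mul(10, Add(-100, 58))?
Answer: Rational(989381, 61598160) ≈ 0.016062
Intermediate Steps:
E = -420 (E = Mul(10, -42) = -420)
Function('Y')(r, g) = Add(Rational(18, 13), Mul(-68, Pow(g, -1))) (Function('Y')(r, g) = Mul(-2, Add(Mul(-9, Pow(13, -1)), Mul(34, Pow(g, -1)))) = Mul(-2, Add(Mul(-9, Rational(1, 13)), Mul(34, Pow(g, -1)))) = Mul(-2, Add(Rational(-9, 13), Mul(34, Pow(g, -1)))) = Add(Rational(18, 13), Mul(-68, Pow(g, -1))))
Add(Mul(E, Pow(-26324, -1)), Mul(Function('Y')(26, -221), Pow(15840, -1))) = Add(Mul(-420, Pow(-26324, -1)), Mul(Add(Rational(18, 13), Mul(-68, Pow(-221, -1))), Pow(15840, -1))) = Add(Mul(-420, Rational(-1, 26324)), Mul(Add(Rational(18, 13), Mul(-68, Rational(-1, 221))), Rational(1, 15840))) = Add(Rational(105, 6581), Mul(Add(Rational(18, 13), Rational(4, 13)), Rational(1, 15840))) = Add(Rational(105, 6581), Mul(Rational(22, 13), Rational(1, 15840))) = Add(Rational(105, 6581), Rational(1, 9360)) = Rational(989381, 61598160)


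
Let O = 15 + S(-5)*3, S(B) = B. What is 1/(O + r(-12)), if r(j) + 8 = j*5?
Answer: -1/68 ≈ -0.014706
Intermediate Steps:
O = 0 (O = 15 - 5*3 = 15 - 15 = 0)
r(j) = -8 + 5*j (r(j) = -8 + j*5 = -8 + 5*j)
1/(O + r(-12)) = 1/(0 + (-8 + 5*(-12))) = 1/(0 + (-8 - 60)) = 1/(0 - 68) = 1/(-68) = -1/68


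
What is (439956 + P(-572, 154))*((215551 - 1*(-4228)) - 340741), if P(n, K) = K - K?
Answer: -53217957672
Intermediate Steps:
P(n, K) = 0
(439956 + P(-572, 154))*((215551 - 1*(-4228)) - 340741) = (439956 + 0)*((215551 - 1*(-4228)) - 340741) = 439956*((215551 + 4228) - 340741) = 439956*(219779 - 340741) = 439956*(-120962) = -53217957672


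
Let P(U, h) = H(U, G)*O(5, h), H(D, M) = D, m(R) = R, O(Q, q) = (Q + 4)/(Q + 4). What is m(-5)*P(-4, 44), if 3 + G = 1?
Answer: 20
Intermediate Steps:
G = -2 (G = -3 + 1 = -2)
O(Q, q) = 1 (O(Q, q) = (4 + Q)/(4 + Q) = 1)
P(U, h) = U (P(U, h) = U*1 = U)
m(-5)*P(-4, 44) = -5*(-4) = 20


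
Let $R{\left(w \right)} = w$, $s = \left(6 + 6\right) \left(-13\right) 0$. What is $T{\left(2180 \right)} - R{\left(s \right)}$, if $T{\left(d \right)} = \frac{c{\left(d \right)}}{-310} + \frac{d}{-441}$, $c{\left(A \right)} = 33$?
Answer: $- \frac{690353}{136710} \approx -5.0498$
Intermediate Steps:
$T{\left(d \right)} = - \frac{33}{310} - \frac{d}{441}$ ($T{\left(d \right)} = \frac{33}{-310} + \frac{d}{-441} = 33 \left(- \frac{1}{310}\right) + d \left(- \frac{1}{441}\right) = - \frac{33}{310} - \frac{d}{441}$)
$s = 0$ ($s = 12 \left(-13\right) 0 = \left(-156\right) 0 = 0$)
$T{\left(2180 \right)} - R{\left(s \right)} = \left(- \frac{33}{310} - \frac{2180}{441}\right) - 0 = \left(- \frac{33}{310} - \frac{2180}{441}\right) + 0 = - \frac{690353}{136710} + 0 = - \frac{690353}{136710}$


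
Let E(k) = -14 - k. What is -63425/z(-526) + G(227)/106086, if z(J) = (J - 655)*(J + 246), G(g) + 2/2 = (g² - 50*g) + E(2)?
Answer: 655226561/3508051848 ≈ 0.18678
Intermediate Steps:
G(g) = -17 + g² - 50*g (G(g) = -1 + ((g² - 50*g) + (-14 - 1*2)) = -1 + ((g² - 50*g) + (-14 - 2)) = -1 + ((g² - 50*g) - 16) = -1 + (-16 + g² - 50*g) = -17 + g² - 50*g)
z(J) = (-655 + J)*(246 + J)
-63425/z(-526) + G(227)/106086 = -63425/(-161130 + (-526)² - 409*(-526)) + (-17 + 227² - 50*227)/106086 = -63425/(-161130 + 276676 + 215134) + (-17 + 51529 - 11350)*(1/106086) = -63425/330680 + 40162*(1/106086) = -63425*1/330680 + 20081/53043 = -12685/66136 + 20081/53043 = 655226561/3508051848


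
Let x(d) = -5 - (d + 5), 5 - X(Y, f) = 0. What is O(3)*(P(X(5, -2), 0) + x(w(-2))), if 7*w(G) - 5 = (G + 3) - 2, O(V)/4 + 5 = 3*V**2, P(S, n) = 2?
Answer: -5280/7 ≈ -754.29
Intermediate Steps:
X(Y, f) = 5 (X(Y, f) = 5 - 1*0 = 5 + 0 = 5)
O(V) = -20 + 12*V**2 (O(V) = -20 + 4*(3*V**2) = -20 + 12*V**2)
w(G) = 6/7 + G/7 (w(G) = 5/7 + ((G + 3) - 2)/7 = 5/7 + ((3 + G) - 2)/7 = 5/7 + (1 + G)/7 = 5/7 + (1/7 + G/7) = 6/7 + G/7)
x(d) = -10 - d (x(d) = -5 - (5 + d) = -5 + (-5 - d) = -10 - d)
O(3)*(P(X(5, -2), 0) + x(w(-2))) = (-20 + 12*3**2)*(2 + (-10 - (6/7 + (1/7)*(-2)))) = (-20 + 12*9)*(2 + (-10 - (6/7 - 2/7))) = (-20 + 108)*(2 + (-10 - 1*4/7)) = 88*(2 + (-10 - 4/7)) = 88*(2 - 74/7) = 88*(-60/7) = -5280/7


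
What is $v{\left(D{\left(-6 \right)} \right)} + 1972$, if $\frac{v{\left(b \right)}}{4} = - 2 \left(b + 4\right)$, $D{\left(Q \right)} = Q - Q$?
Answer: $1940$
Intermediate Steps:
$D{\left(Q \right)} = 0$
$v{\left(b \right)} = -32 - 8 b$ ($v{\left(b \right)} = 4 \left(- 2 \left(b + 4\right)\right) = 4 \left(- 2 \left(4 + b\right)\right) = 4 \left(-8 - 2 b\right) = -32 - 8 b$)
$v{\left(D{\left(-6 \right)} \right)} + 1972 = \left(-32 - 0\right) + 1972 = \left(-32 + 0\right) + 1972 = -32 + 1972 = 1940$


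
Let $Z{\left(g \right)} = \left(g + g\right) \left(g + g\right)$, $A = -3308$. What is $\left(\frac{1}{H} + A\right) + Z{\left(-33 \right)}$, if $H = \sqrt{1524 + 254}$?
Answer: $1048 + \frac{\sqrt{1778}}{1778} \approx 1048.0$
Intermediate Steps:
$Z{\left(g \right)} = 4 g^{2}$ ($Z{\left(g \right)} = 2 g 2 g = 4 g^{2}$)
$H = \sqrt{1778} \approx 42.166$
$\left(\frac{1}{H} + A\right) + Z{\left(-33 \right)} = \left(\frac{1}{\sqrt{1778}} - 3308\right) + 4 \left(-33\right)^{2} = \left(\frac{\sqrt{1778}}{1778} - 3308\right) + 4 \cdot 1089 = \left(-3308 + \frac{\sqrt{1778}}{1778}\right) + 4356 = 1048 + \frac{\sqrt{1778}}{1778}$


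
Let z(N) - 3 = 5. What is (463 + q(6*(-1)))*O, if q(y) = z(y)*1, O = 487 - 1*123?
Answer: 171444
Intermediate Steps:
O = 364 (O = 487 - 123 = 364)
z(N) = 8 (z(N) = 3 + 5 = 8)
q(y) = 8 (q(y) = 8*1 = 8)
(463 + q(6*(-1)))*O = (463 + 8)*364 = 471*364 = 171444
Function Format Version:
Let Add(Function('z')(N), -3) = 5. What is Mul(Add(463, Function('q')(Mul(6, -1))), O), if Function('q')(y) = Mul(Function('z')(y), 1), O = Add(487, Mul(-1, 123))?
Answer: 171444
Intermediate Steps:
O = 364 (O = Add(487, -123) = 364)
Function('z')(N) = 8 (Function('z')(N) = Add(3, 5) = 8)
Function('q')(y) = 8 (Function('q')(y) = Mul(8, 1) = 8)
Mul(Add(463, Function('q')(Mul(6, -1))), O) = Mul(Add(463, 8), 364) = Mul(471, 364) = 171444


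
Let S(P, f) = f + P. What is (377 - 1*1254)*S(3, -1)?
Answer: -1754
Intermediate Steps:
S(P, f) = P + f
(377 - 1*1254)*S(3, -1) = (377 - 1*1254)*(3 - 1) = (377 - 1254)*2 = -877*2 = -1754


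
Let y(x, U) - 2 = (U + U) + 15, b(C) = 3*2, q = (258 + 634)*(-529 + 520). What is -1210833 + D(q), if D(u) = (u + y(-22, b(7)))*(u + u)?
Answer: 127221111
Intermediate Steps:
q = -8028 (q = 892*(-9) = -8028)
b(C) = 6
y(x, U) = 17 + 2*U (y(x, U) = 2 + ((U + U) + 15) = 2 + (2*U + 15) = 2 + (15 + 2*U) = 17 + 2*U)
D(u) = 2*u*(29 + u) (D(u) = (u + (17 + 2*6))*(u + u) = (u + (17 + 12))*(2*u) = (u + 29)*(2*u) = (29 + u)*(2*u) = 2*u*(29 + u))
-1210833 + D(q) = -1210833 + 2*(-8028)*(29 - 8028) = -1210833 + 2*(-8028)*(-7999) = -1210833 + 128431944 = 127221111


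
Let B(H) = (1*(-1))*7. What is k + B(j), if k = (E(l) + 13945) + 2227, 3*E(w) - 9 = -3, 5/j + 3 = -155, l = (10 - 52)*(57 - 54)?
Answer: 16167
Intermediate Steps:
l = -126 (l = -42*3 = -126)
j = -5/158 (j = 5/(-3 - 155) = 5/(-158) = 5*(-1/158) = -5/158 ≈ -0.031646)
E(w) = 2 (E(w) = 3 + (1/3)*(-3) = 3 - 1 = 2)
k = 16174 (k = (2 + 13945) + 2227 = 13947 + 2227 = 16174)
B(H) = -7 (B(H) = -1*7 = -7)
k + B(j) = 16174 - 7 = 16167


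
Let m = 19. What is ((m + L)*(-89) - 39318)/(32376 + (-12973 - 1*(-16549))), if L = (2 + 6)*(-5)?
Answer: -12483/11984 ≈ -1.0416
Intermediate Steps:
L = -40 (L = 8*(-5) = -40)
((m + L)*(-89) - 39318)/(32376 + (-12973 - 1*(-16549))) = ((19 - 40)*(-89) - 39318)/(32376 + (-12973 - 1*(-16549))) = (-21*(-89) - 39318)/(32376 + (-12973 + 16549)) = (1869 - 39318)/(32376 + 3576) = -37449/35952 = -37449*1/35952 = -12483/11984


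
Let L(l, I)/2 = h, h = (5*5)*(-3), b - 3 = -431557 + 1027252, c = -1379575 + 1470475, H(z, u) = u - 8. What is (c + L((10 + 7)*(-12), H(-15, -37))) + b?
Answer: 686448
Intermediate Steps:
H(z, u) = -8 + u
c = 90900
b = 595698 (b = 3 + (-431557 + 1027252) = 3 + 595695 = 595698)
h = -75 (h = 25*(-3) = -75)
L(l, I) = -150 (L(l, I) = 2*(-75) = -150)
(c + L((10 + 7)*(-12), H(-15, -37))) + b = (90900 - 150) + 595698 = 90750 + 595698 = 686448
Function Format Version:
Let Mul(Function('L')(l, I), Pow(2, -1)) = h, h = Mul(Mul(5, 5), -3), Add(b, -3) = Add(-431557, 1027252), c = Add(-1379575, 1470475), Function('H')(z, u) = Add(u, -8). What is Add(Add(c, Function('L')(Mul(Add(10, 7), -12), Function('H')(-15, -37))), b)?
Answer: 686448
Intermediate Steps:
Function('H')(z, u) = Add(-8, u)
c = 90900
b = 595698 (b = Add(3, Add(-431557, 1027252)) = Add(3, 595695) = 595698)
h = -75 (h = Mul(25, -3) = -75)
Function('L')(l, I) = -150 (Function('L')(l, I) = Mul(2, -75) = -150)
Add(Add(c, Function('L')(Mul(Add(10, 7), -12), Function('H')(-15, -37))), b) = Add(Add(90900, -150), 595698) = Add(90750, 595698) = 686448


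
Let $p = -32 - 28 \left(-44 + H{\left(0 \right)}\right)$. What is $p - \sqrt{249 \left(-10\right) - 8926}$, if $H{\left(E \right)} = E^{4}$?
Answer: $1200 - 2 i \sqrt{2854} \approx 1200.0 - 106.85 i$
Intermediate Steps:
$p = 1200$ ($p = -32 - 28 \left(-44 + 0^{4}\right) = -32 - 28 \left(-44 + 0\right) = -32 - -1232 = -32 + 1232 = 1200$)
$p - \sqrt{249 \left(-10\right) - 8926} = 1200 - \sqrt{249 \left(-10\right) - 8926} = 1200 - \sqrt{-2490 - 8926} = 1200 - \sqrt{-11416} = 1200 - 2 i \sqrt{2854}$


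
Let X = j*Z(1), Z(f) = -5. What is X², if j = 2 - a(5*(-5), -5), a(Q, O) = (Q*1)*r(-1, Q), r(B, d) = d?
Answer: 9703225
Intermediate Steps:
a(Q, O) = Q² (a(Q, O) = (Q*1)*Q = Q*Q = Q²)
j = -623 (j = 2 - (5*(-5))² = 2 - 1*(-25)² = 2 - 1*625 = 2 - 625 = -623)
X = 3115 (X = -623*(-5) = 3115)
X² = 3115² = 9703225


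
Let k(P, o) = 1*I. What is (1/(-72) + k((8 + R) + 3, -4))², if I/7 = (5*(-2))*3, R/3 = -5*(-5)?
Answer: 228644641/5184 ≈ 44106.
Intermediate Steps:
R = 75 (R = 3*(-5*(-5)) = 3*25 = 75)
I = -210 (I = 7*((5*(-2))*3) = 7*(-10*3) = 7*(-30) = -210)
k(P, o) = -210 (k(P, o) = 1*(-210) = -210)
(1/(-72) + k((8 + R) + 3, -4))² = (1/(-72) - 210)² = (-1/72 - 210)² = (-15121/72)² = 228644641/5184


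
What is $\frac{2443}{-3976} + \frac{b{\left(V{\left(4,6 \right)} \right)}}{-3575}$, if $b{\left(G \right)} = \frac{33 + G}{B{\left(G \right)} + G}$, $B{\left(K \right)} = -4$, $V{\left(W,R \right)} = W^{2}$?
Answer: $- \frac{3749983}{6091800} \approx -0.61558$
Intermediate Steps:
$b{\left(G \right)} = \frac{33 + G}{-4 + G}$
$\frac{2443}{-3976} + \frac{b{\left(V{\left(4,6 \right)} \right)}}{-3575} = \frac{2443}{-3976} + \frac{\frac{1}{-4 + 4^{2}} \left(33 + 4^{2}\right)}{-3575} = 2443 \left(- \frac{1}{3976}\right) + \frac{33 + 16}{-4 + 16} \left(- \frac{1}{3575}\right) = - \frac{349}{568} + \frac{1}{12} \cdot 49 \left(- \frac{1}{3575}\right) = - \frac{349}{568} + \frac{49}{12} \left(- \frac{1}{3575}\right) = - \frac{349}{568} - \frac{49}{42900} = - \frac{3749983}{6091800}$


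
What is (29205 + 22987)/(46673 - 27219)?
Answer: 26096/9727 ≈ 2.6828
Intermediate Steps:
(29205 + 22987)/(46673 - 27219) = 52192/19454 = 52192*(1/19454) = 26096/9727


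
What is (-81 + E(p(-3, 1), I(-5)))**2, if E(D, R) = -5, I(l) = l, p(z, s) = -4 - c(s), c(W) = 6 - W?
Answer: 7396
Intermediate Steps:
p(z, s) = -10 + s (p(z, s) = -4 - (6 - s) = -4 + (-6 + s) = -10 + s)
(-81 + E(p(-3, 1), I(-5)))**2 = (-81 - 5)**2 = (-86)**2 = 7396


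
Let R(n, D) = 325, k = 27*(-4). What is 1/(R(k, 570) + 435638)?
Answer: 1/435963 ≈ 2.2938e-6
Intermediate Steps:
k = -108
1/(R(k, 570) + 435638) = 1/(325 + 435638) = 1/435963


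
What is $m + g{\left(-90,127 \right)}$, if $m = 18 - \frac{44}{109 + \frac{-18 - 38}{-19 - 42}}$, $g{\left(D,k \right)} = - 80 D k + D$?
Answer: $\frac{6130566556}{6705} \approx 9.1433 \cdot 10^{5}$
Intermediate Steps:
$g{\left(D,k \right)} = D - 80 D k$ ($g{\left(D,k \right)} = - 80 D k + D = D - 80 D k$)
$m = \frac{118006}{6705}$ ($m = 18 - \frac{44}{109 - \frac{56}{-61}} = 18 - \frac{44}{109 - - \frac{56}{61}} = 18 - \frac{44}{109 + \frac{56}{61}} = 18 - \frac{44}{\frac{6705}{61}} = 18 - \frac{2684}{6705} = \frac{118006}{6705} \approx 17.6$)
$m + g{\left(-90,127 \right)} = \frac{118006}{6705} - 90 \left(1 - 10160\right) = \frac{118006}{6705} - -914310 = \frac{118006}{6705} + 914310 = \frac{6130566556}{6705}$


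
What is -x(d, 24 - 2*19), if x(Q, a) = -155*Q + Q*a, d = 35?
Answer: 5915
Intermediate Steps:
-x(d, 24 - 2*19) = -35*(-155 + (24 - 2*19)) = -35*(-155 + (24 - 38)) = -35*(-155 - 14) = -35*(-169) = -1*(-5915) = 5915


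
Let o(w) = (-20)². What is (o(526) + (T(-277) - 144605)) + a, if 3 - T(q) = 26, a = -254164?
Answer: -398392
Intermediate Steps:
T(q) = -23 (T(q) = 3 - 1*26 = 3 - 26 = -23)
o(w) = 400
(o(526) + (T(-277) - 144605)) + a = (400 + (-23 - 144605)) - 254164 = (400 - 144628) - 254164 = -144228 - 254164 = -398392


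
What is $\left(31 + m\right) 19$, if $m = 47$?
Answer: $1482$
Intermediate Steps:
$\left(31 + m\right) 19 = \left(31 + 47\right) 19 = 78 \cdot 19 = 1482$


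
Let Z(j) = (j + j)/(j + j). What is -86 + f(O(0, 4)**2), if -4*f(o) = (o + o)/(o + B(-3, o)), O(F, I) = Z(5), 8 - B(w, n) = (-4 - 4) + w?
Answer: -3441/40 ≈ -86.025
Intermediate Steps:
B(w, n) = 16 - w (B(w, n) = 8 - ((-4 - 4) + w) = 8 - (-8 + w) = 8 + (8 - w) = 16 - w)
Z(j) = 1 (Z(j) = (2*j)/((2*j)) = (2*j)*(1/(2*j)) = 1)
O(F, I) = 1
f(o) = -o/(2*(19 + o)) (f(o) = -(o + o)/(4*(o + (16 - 1*(-3)))) = -2*o/(4*(o + (16 + 3))) = -2*o/(4*(o + 19)) = -2*o/(4*(19 + o)) = -o/(2*(19 + o)))
-86 + f(O(0, 4)**2) = -86 - 1*1**2/(38 + 2*1**2) = -86 - 1*1/(38 + 2*1) = -86 - 1*1/(38 + 2) = -86 - 1*1/40 = -86 - 1*1*1/40 = -86 - 1/40 = -3441/40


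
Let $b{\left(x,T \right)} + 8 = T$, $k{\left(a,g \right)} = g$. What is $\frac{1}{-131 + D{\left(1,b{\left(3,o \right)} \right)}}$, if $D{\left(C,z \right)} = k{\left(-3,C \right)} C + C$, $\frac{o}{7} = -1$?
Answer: $- \frac{1}{129} \approx -0.0077519$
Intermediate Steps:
$o = -7$ ($o = 7 \left(-1\right) = -7$)
$b{\left(x,T \right)} = -8 + T$
$D{\left(C,z \right)} = C + C^{2}$ ($D{\left(C,z \right)} = C C + C = C^{2} + C = C + C^{2}$)
$\frac{1}{-131 + D{\left(1,b{\left(3,o \right)} \right)}} = \frac{1}{-131 + 1 \left(1 + 1\right)} = \frac{1}{-131 + 1 \cdot 2} = \frac{1}{-131 + 2} = \frac{1}{-129} = - \frac{1}{129}$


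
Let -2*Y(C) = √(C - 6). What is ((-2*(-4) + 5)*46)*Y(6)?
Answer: 0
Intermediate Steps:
Y(C) = -√(-6 + C)/2 (Y(C) = -√(C - 6)/2 = -√(-6 + C)/2)
((-2*(-4) + 5)*46)*Y(6) = ((-2*(-4) + 5)*46)*(-√(-6 + 6)/2) = ((8 + 5)*46)*(-√0/2) = (13*46)*(-½*0) = 598*0 = 0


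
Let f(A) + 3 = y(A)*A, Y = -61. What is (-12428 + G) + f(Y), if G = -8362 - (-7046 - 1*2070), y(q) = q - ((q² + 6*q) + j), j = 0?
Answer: 196699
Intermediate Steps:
y(q) = -q² - 5*q (y(q) = q - ((q² + 6*q) + 0) = q - (q² + 6*q) = q + (-q² - 6*q) = -q² - 5*q)
G = 754 (G = -8362 - (-7046 - 2070) = -8362 - 1*(-9116) = -8362 + 9116 = 754)
f(A) = -3 + A²*(-5 - A) (f(A) = -3 + (A*(-5 - A))*A = -3 + A²*(-5 - A))
(-12428 + G) + f(Y) = (-12428 + 754) + (-3 - 1*(-61)²*(5 - 61)) = -11674 + (-3 - 1*3721*(-56)) = -11674 + (-3 + 208376) = -11674 + 208373 = 196699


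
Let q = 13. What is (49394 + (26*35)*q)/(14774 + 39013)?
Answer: 20408/17929 ≈ 1.1383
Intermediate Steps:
(49394 + (26*35)*q)/(14774 + 39013) = (49394 + (26*35)*13)/(14774 + 39013) = (49394 + 910*13)/53787 = (49394 + 11830)*(1/53787) = 61224*(1/53787) = 20408/17929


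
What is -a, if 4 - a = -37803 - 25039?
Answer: -62846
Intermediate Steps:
a = 62846 (a = 4 - (-37803 - 25039) = 4 - 1*(-62842) = 4 + 62842 = 62846)
-a = -1*62846 = -62846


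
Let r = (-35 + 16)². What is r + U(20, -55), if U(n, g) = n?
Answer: 381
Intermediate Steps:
r = 361 (r = (-19)² = 361)
r + U(20, -55) = 361 + 20 = 381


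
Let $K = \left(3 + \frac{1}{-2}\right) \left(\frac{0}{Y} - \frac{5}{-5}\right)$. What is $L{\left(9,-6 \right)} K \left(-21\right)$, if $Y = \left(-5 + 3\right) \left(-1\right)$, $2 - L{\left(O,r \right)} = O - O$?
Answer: $-105$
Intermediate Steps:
$L{\left(O,r \right)} = 2$ ($L{\left(O,r \right)} = 2 - \left(O - O\right) = 2 - 0 = 2 + 0 = 2$)
$Y = 2$ ($Y = \left(-2\right) \left(-1\right) = 2$)
$K = \frac{5}{2}$ ($K = \left(3 + \frac{1}{-2}\right) \left(\frac{0}{2} - \frac{5}{-5}\right) = \left(3 - \frac{1}{2}\right) \left(0 \cdot \frac{1}{2} - -1\right) = \frac{5 \left(0 + 1\right)}{2} = \frac{5}{2} \cdot 1 = \frac{5}{2} \approx 2.5$)
$L{\left(9,-6 \right)} K \left(-21\right) = 2 \cdot \frac{5}{2} \left(-21\right) = 5 \left(-21\right) = -105$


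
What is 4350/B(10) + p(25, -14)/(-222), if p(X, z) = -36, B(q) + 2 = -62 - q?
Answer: -2169/37 ≈ -58.622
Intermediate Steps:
B(q) = -64 - q (B(q) = -2 + (-62 - q) = -64 - q)
4350/B(10) + p(25, -14)/(-222) = 4350/(-64 - 1*10) - 36/(-222) = 4350/(-64 - 10) - 36*(-1/222) = 4350/(-74) + 6/37 = 4350*(-1/74) + 6/37 = -2175/37 + 6/37 = -2169/37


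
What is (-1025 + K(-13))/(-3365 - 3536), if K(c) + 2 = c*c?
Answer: 858/6901 ≈ 0.12433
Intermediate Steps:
K(c) = -2 + c**2 (K(c) = -2 + c*c = -2 + c**2)
(-1025 + K(-13))/(-3365 - 3536) = (-1025 + (-2 + (-13)**2))/(-3365 - 3536) = (-1025 + (-2 + 169))/(-6901) = (-1025 + 167)*(-1/6901) = -858*(-1/6901) = 858/6901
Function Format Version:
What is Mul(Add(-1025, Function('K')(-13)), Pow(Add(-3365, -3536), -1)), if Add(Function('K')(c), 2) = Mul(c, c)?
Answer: Rational(858, 6901) ≈ 0.12433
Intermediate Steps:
Function('K')(c) = Add(-2, Pow(c, 2)) (Function('K')(c) = Add(-2, Mul(c, c)) = Add(-2, Pow(c, 2)))
Mul(Add(-1025, Function('K')(-13)), Pow(Add(-3365, -3536), -1)) = Mul(Add(-1025, Add(-2, Pow(-13, 2))), Pow(Add(-3365, -3536), -1)) = Mul(Add(-1025, Add(-2, 169)), Pow(-6901, -1)) = Mul(Add(-1025, 167), Rational(-1, 6901)) = Mul(-858, Rational(-1, 6901)) = Rational(858, 6901)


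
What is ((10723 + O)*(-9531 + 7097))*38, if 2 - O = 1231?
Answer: -878119048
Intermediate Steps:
O = -1229 (O = 2 - 1*1231 = 2 - 1231 = -1229)
((10723 + O)*(-9531 + 7097))*38 = ((10723 - 1229)*(-9531 + 7097))*38 = (9494*(-2434))*38 = -23108396*38 = -878119048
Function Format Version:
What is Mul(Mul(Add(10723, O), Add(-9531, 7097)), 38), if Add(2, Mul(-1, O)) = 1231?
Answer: -878119048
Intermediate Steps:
O = -1229 (O = Add(2, Mul(-1, 1231)) = Add(2, -1231) = -1229)
Mul(Mul(Add(10723, O), Add(-9531, 7097)), 38) = Mul(Mul(Add(10723, -1229), Add(-9531, 7097)), 38) = Mul(Mul(9494, -2434), 38) = Mul(-23108396, 38) = -878119048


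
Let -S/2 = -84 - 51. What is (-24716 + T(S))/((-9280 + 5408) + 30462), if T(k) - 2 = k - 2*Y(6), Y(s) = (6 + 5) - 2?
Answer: -12231/13295 ≈ -0.91997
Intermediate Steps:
S = 270 (S = -2*(-84 - 51) = -2*(-135) = 270)
Y(s) = 9 (Y(s) = 11 - 2 = 9)
T(k) = -16 + k (T(k) = 2 + (k - 2*9) = 2 + (k - 18) = 2 + (-18 + k) = -16 + k)
(-24716 + T(S))/((-9280 + 5408) + 30462) = (-24716 + (-16 + 270))/((-9280 + 5408) + 30462) = (-24716 + 254)/(-3872 + 30462) = -24462/26590 = -24462*1/26590 = -12231/13295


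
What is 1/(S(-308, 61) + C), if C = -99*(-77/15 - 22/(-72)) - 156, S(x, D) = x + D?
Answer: 20/1499 ≈ 0.013342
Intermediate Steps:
S(x, D) = D + x
C = 6439/20 (C = -99*(-77*1/15 - 22*(-1/72)) - 156 = -99*(-77/15 + 11/36) - 156 = -99*(-869/180) - 156 = 9559/20 - 156 = 6439/20 ≈ 321.95)
1/(S(-308, 61) + C) = 1/((61 - 308) + 6439/20) = 1/(-247 + 6439/20) = 1/(1499/20) = 20/1499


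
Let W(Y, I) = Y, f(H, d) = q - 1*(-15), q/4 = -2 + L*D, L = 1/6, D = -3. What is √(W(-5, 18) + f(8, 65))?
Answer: 0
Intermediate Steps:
L = ⅙ (L = 1*(⅙) = ⅙ ≈ 0.16667)
q = -10 (q = 4*(-2 + (⅙)*(-3)) = 4*(-2 - ½) = 4*(-5/2) = -10)
f(H, d) = 5 (f(H, d) = -10 - 1*(-15) = -10 + 15 = 5)
√(W(-5, 18) + f(8, 65)) = √(-5 + 5) = √0 = 0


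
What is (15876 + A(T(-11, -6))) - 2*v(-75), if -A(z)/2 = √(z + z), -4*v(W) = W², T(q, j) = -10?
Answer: 37377/2 - 4*I*√5 ≈ 18689.0 - 8.9443*I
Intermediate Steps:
v(W) = -W²/4
A(z) = -2*√2*√z (A(z) = -2*√(z + z) = -2*√2*√z)
(15876 + A(T(-11, -6))) - 2*v(-75) = (15876 - 2*√2*√(-10)) - (-1)*(-75)²/2 = (15876 - 2*√2*I*√10) - (-1)*5625/2 = (15876 - 4*I*√5) - 2*(-5625/4) = (15876 - 4*I*√5) + 5625/2 = 37377/2 - 4*I*√5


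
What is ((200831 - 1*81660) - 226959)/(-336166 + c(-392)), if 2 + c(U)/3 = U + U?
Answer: 26947/84631 ≈ 0.31841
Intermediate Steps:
c(U) = -6 + 6*U (c(U) = -6 + 3*(U + U) = -6 + 3*(2*U) = -6 + 6*U)
((200831 - 1*81660) - 226959)/(-336166 + c(-392)) = ((200831 - 1*81660) - 226959)/(-336166 + (-6 + 6*(-392))) = ((200831 - 81660) - 226959)/(-336166 + (-6 - 2352)) = (119171 - 226959)/(-336166 - 2358) = -107788/(-338524) = -107788*(-1/338524) = 26947/84631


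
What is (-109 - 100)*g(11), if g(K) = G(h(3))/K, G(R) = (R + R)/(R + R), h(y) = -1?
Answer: -19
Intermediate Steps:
G(R) = 1 (G(R) = (2*R)/((2*R)) = (2*R)*(1/(2*R)) = 1)
g(K) = 1/K
(-109 - 100)*g(11) = (-109 - 100)/11 = -209*1/11 = -19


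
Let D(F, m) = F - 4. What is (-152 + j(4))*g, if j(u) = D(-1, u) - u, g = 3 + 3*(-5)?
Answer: 1932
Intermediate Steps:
g = -12 (g = 3 - 15 = -12)
D(F, m) = -4 + F
j(u) = -5 - u (j(u) = (-4 - 1) - u = -5 - u)
(-152 + j(4))*g = (-152 + (-5 - 1*4))*(-12) = (-152 + (-5 - 4))*(-12) = (-152 - 9)*(-12) = -161*(-12) = 1932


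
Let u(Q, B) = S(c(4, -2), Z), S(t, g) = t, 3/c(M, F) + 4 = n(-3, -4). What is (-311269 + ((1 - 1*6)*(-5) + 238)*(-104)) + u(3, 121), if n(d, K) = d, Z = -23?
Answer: -2370350/7 ≈ -3.3862e+5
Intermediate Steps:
c(M, F) = -3/7 (c(M, F) = 3/(-4 - 3) = 3/(-7) = 3*(-⅐) = -3/7)
u(Q, B) = -3/7
(-311269 + ((1 - 1*6)*(-5) + 238)*(-104)) + u(3, 121) = (-311269 + ((1 - 1*6)*(-5) + 238)*(-104)) - 3/7 = (-311269 + ((1 - 6)*(-5) + 238)*(-104)) - 3/7 = (-311269 + (-5*(-5) + 238)*(-104)) - 3/7 = (-311269 + (25 + 238)*(-104)) - 3/7 = (-311269 + 263*(-104)) - 3/7 = (-311269 - 27352) - 3/7 = -338621 - 3/7 = -2370350/7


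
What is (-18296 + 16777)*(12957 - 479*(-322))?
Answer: -253969205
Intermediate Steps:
(-18296 + 16777)*(12957 - 479*(-322)) = -1519*(12957 + 154238) = -1519*167195 = -253969205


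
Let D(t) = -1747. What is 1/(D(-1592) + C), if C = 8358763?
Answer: 1/8357016 ≈ 1.1966e-7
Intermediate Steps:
1/(D(-1592) + C) = 1/(-1747 + 8358763) = 1/8357016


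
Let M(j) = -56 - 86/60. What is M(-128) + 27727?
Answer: 830087/30 ≈ 27670.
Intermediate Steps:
M(j) = -1723/30 (M(j) = -56 - 86*1/60 = -56 - 43/30 = -1723/30)
M(-128) + 27727 = -1723/30 + 27727 = 830087/30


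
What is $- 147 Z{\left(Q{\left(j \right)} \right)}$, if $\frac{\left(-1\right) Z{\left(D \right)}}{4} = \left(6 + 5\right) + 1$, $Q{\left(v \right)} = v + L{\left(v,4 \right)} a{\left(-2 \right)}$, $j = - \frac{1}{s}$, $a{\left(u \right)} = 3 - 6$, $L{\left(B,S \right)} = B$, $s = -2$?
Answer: $7056$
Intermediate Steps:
$a{\left(u \right)} = -3$ ($a{\left(u \right)} = 3 - 6 = -3$)
$j = \frac{1}{2}$ ($j = - \frac{1}{-2} = \left(-1\right) \left(- \frac{1}{2}\right) = \frac{1}{2} \approx 0.5$)
$Q{\left(v \right)} = - 2 v$ ($Q{\left(v \right)} = v + v \left(-3\right) = v - 3 v = - 2 v$)
$Z{\left(D \right)} = -48$ ($Z{\left(D \right)} = - 4 \left(\left(6 + 5\right) + 1\right) = - 4 \left(11 + 1\right) = \left(-4\right) 12 = -48$)
$- 147 Z{\left(Q{\left(j \right)} \right)} = \left(-147\right) \left(-48\right) = 7056$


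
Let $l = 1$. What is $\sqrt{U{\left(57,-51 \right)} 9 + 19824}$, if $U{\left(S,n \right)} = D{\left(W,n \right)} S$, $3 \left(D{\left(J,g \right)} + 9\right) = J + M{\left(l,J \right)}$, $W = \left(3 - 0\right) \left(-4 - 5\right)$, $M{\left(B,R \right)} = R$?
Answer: $\sqrt{5973} \approx 77.285$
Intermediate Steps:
$W = -27$ ($W = \left(3 + 0\right) \left(-9\right) = 3 \left(-9\right) = -27$)
$D{\left(J,g \right)} = -9 + \frac{2 J}{3}$ ($D{\left(J,g \right)} = -9 + \frac{J + J}{3} = -9 + \frac{2 J}{3}$)
$U{\left(S,n \right)} = - 27 S$ ($U{\left(S,n \right)} = \left(-9 + \frac{2}{3} \left(-27\right)\right) S = \left(-9 - 18\right) S = - 27 S$)
$\sqrt{U{\left(57,-51 \right)} 9 + 19824} = \sqrt{\left(-27\right) 57 \cdot 9 + 19824} = \sqrt{\left(-1539\right) 9 + 19824} = \sqrt{-13851 + 19824} = \sqrt{5973}$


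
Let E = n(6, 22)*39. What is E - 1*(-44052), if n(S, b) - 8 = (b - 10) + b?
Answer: 45690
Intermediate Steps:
n(S, b) = -2 + 2*b (n(S, b) = 8 + ((b - 10) + b) = 8 + ((-10 + b) + b) = 8 + (-10 + 2*b) = -2 + 2*b)
E = 1638 (E = (-2 + 2*22)*39 = (-2 + 44)*39 = 42*39 = 1638)
E - 1*(-44052) = 1638 - 1*(-44052) = 1638 + 44052 = 45690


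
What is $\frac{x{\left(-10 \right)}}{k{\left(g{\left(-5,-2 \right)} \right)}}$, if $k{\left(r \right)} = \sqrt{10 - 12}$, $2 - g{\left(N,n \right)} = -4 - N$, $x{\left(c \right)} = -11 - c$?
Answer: $\frac{i \sqrt{2}}{2} \approx 0.70711 i$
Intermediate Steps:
$g{\left(N,n \right)} = 6 + N$ ($g{\left(N,n \right)} = 2 - \left(-4 - N\right) = 2 + \left(4 + N\right) = 6 + N$)
$k{\left(r \right)} = i \sqrt{2}$ ($k{\left(r \right)} = \sqrt{-2} = i \sqrt{2}$)
$\frac{x{\left(-10 \right)}}{k{\left(g{\left(-5,-2 \right)} \right)}} = \frac{-11 - -10}{i \sqrt{2}} = - \frac{i \sqrt{2}}{2} \left(-11 + 10\right) = - \frac{i \sqrt{2}}{2} \left(-1\right) = \frac{i \sqrt{2}}{2}$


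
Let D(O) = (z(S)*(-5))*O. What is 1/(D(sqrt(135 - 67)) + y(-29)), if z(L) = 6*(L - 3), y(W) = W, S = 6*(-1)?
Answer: 29/4956359 + 540*sqrt(17)/4956359 ≈ 0.00045507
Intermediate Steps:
S = -6
z(L) = -18 + 6*L (z(L) = 6*(-3 + L) = -18 + 6*L)
D(O) = 270*O (D(O) = ((-18 + 6*(-6))*(-5))*O = ((-18 - 36)*(-5))*O = (-54*(-5))*O = 270*O)
1/(D(sqrt(135 - 67)) + y(-29)) = 1/(270*sqrt(135 - 67) - 29) = 1/(270*sqrt(68) - 29) = 1/(270*(2*sqrt(17)) - 29) = 1/(540*sqrt(17) - 29) = 1/(-29 + 540*sqrt(17))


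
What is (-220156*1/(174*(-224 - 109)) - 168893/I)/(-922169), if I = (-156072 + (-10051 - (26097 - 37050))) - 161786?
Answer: -13260960557/2822615535475548 ≈ -4.6981e-6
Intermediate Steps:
I = -316956 (I = (-156072 + (-10051 - 1*(-10953))) - 161786 = (-156072 + (-10051 + 10953)) - 161786 = (-156072 + 902) - 161786 = -155170 - 161786 = -316956)
(-220156*1/(174*(-224 - 109)) - 168893/I)/(-922169) = (-220156*1/(174*(-224 - 109)) - 168893/(-316956))/(-922169) = (-220156/((-333*174)) - 168893*(-1/316956))*(-1/922169) = (-220156/(-57942) + 168893/316956)*(-1/922169) = (-220156*(-1/57942) + 168893/316956)*(-1/922169) = (110078/28971 + 168893/316956)*(-1/922169) = (13260960557/3060844092)*(-1/922169) = -13260960557/2822615535475548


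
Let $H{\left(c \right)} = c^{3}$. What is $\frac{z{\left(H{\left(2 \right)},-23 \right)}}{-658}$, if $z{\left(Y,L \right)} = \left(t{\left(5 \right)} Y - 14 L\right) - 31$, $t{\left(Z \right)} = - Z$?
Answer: $- \frac{251}{658} \approx -0.38146$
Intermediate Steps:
$z{\left(Y,L \right)} = -31 - 14 L - 5 Y$ ($z{\left(Y,L \right)} = \left(\left(-1\right) 5 Y - 14 L\right) - 31 = \left(- 5 Y - 14 L\right) - 31 = \left(- 14 L - 5 Y\right) - 31 = -31 - 14 L - 5 Y$)
$\frac{z{\left(H{\left(2 \right)},-23 \right)}}{-658} = \frac{-31 - -322 - 5 \cdot 2^{3}}{-658} = \left(-31 + 322 - 40\right) \left(- \frac{1}{658}\right) = 251 \left(- \frac{1}{658}\right) = - \frac{251}{658}$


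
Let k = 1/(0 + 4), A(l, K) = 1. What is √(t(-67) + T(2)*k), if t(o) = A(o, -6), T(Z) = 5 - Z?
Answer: √7/2 ≈ 1.3229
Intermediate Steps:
t(o) = 1
k = ¼ (k = 1/4 = ¼ ≈ 0.25000)
√(t(-67) + T(2)*k) = √(1 + (5 - 1*2)*(¼)) = √(1 + (5 - 2)*(¼)) = √(1 + 3*(¼)) = √(1 + ¾) = √(7/4) = √7/2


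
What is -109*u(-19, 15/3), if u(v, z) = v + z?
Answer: 1526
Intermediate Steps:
-109*u(-19, 15/3) = -109*(-19 + 15/3) = -109*(-19 + 15*(1/3)) = -109*(-19 + 5) = -109*(-14) = 1526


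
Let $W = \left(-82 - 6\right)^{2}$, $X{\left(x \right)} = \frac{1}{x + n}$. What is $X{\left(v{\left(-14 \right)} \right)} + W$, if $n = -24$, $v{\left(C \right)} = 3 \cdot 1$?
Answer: $\frac{162623}{21} \approx 7744.0$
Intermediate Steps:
$v{\left(C \right)} = 3$
$X{\left(x \right)} = \frac{1}{-24 + x}$ ($X{\left(x \right)} = \frac{1}{x - 24} = \frac{1}{-24 + x}$)
$W = 7744$ ($W = \left(-82 - 6\right)^{2} = \left(-88\right)^{2} = 7744$)
$X{\left(v{\left(-14 \right)} \right)} + W = \frac{1}{-24 + 3} + 7744 = \frac{1}{-21} + 7744 = - \frac{1}{21} + 7744 = \frac{162623}{21}$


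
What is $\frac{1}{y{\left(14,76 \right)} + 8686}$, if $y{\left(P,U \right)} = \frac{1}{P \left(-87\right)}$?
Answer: $\frac{1218}{10579547} \approx 0.00011513$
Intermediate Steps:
$y{\left(P,U \right)} = - \frac{1}{87 P}$ ($y{\left(P,U \right)} = \frac{1}{P} \left(- \frac{1}{87}\right) = - \frac{1}{87 P}$)
$\frac{1}{y{\left(14,76 \right)} + 8686} = \frac{1}{- \frac{1}{87 \cdot 14} + 8686} = \frac{1}{\left(- \frac{1}{87}\right) \frac{1}{14} + 8686} = \frac{1}{- \frac{1}{1218} + 8686} = \frac{1}{\frac{10579547}{1218}} = \frac{1218}{10579547}$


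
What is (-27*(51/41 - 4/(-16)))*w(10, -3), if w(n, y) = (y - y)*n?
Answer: 0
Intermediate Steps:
w(n, y) = 0 (w(n, y) = 0*n = 0)
(-27*(51/41 - 4/(-16)))*w(10, -3) = -27*(51/41 - 4/(-16))*0 = -27*(51*(1/41) - 4*(-1/16))*0 = -27*(51/41 + ¼)*0 = -27*245/164*0 = -6615/164*0 = 0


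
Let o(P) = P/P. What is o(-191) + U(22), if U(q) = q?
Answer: 23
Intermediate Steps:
o(P) = 1
o(-191) + U(22) = 1 + 22 = 23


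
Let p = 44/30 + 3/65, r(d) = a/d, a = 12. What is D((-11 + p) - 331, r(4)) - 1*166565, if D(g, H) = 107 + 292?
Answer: -166166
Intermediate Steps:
r(d) = 12/d
p = 59/39 (p = 44*(1/30) + 3*(1/65) = 22/15 + 3/65 = 59/39 ≈ 1.5128)
D(g, H) = 399
D((-11 + p) - 331, r(4)) - 1*166565 = 399 - 1*166565 = 399 - 166565 = -166166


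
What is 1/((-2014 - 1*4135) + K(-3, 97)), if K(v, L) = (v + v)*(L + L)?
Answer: -1/7313 ≈ -0.00013674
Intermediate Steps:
K(v, L) = 4*L*v (K(v, L) = (2*v)*(2*L) = 4*L*v)
1/((-2014 - 1*4135) + K(-3, 97)) = 1/((-2014 - 1*4135) + 4*97*(-3)) = 1/((-2014 - 4135) - 1164) = 1/(-6149 - 1164) = 1/(-7313) = -1/7313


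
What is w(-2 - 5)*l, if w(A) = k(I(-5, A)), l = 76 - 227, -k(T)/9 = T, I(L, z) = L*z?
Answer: 47565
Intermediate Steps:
k(T) = -9*T
l = -151
w(A) = 45*A (w(A) = -(-45)*A = 45*A)
w(-2 - 5)*l = (45*(-2 - 5))*(-151) = (45*(-7))*(-151) = -315*(-151) = 47565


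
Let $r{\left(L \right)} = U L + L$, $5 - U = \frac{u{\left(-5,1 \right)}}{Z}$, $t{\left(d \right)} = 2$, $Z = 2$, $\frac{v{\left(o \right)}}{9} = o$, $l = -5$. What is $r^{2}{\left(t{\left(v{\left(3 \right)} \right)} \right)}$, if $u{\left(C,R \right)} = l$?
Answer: $289$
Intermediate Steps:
$v{\left(o \right)} = 9 o$
$u{\left(C,R \right)} = -5$
$U = \frac{15}{2}$ ($U = 5 - - \frac{5}{2} = 5 + \frac{5}{2} = \frac{15}{2} \approx 7.5$)
$r{\left(L \right)} = \frac{17 L}{2}$ ($r{\left(L \right)} = \frac{15 L}{2} + L = \frac{17 L}{2}$)
$r^{2}{\left(t{\left(v{\left(3 \right)} \right)} \right)} = \left(\frac{17}{2} \cdot 2\right)^{2} = 17^{2} = 289$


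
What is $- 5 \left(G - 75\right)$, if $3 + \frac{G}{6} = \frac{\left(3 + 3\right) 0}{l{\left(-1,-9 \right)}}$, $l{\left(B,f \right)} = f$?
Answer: $465$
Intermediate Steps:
$G = -18$ ($G = -18 + 6 \frac{\left(3 + 3\right) 0}{-9} = -18 + 6 \cdot 6 \cdot 0 \left(- \frac{1}{9}\right) = -18 + 6 \cdot 0 \left(- \frac{1}{9}\right) = -18 + 6 \cdot 0 = -18 + 0 = -18$)
$- 5 \left(G - 75\right) = - 5 \left(-18 - 75\right) = \left(-5\right) \left(-93\right) = 465$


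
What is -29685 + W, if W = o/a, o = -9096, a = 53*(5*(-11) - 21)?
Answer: -29890521/1007 ≈ -29683.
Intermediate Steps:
a = -4028 (a = 53*(-55 - 21) = 53*(-76) = -4028)
W = 2274/1007 (W = -9096/(-4028) = -9096*(-1/4028) = 2274/1007 ≈ 2.2582)
-29685 + W = -29685 + 2274/1007 = -29890521/1007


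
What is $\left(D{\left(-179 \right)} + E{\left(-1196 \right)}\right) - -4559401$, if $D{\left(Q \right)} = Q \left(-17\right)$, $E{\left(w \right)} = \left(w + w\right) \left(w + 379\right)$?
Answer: $6516708$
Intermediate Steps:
$E{\left(w \right)} = 2 w \left(379 + w\right)$
$D{\left(Q \right)} = - 17 Q$
$\left(D{\left(-179 \right)} + E{\left(-1196 \right)}\right) - -4559401 = \left(\left(-17\right) \left(-179\right) + 2 \left(-1196\right) \left(379 - 1196\right)\right) - -4559401 = \left(3043 + 2 \left(-1196\right) \left(-817\right)\right) + 4559401 = \left(3043 + 1954264\right) + 4559401 = 1957307 + 4559401 = 6516708$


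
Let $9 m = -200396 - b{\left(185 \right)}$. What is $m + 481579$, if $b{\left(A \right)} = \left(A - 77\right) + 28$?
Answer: $\frac{1377893}{3} \approx 4.593 \cdot 10^{5}$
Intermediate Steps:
$b{\left(A \right)} = -49 + A$ ($b{\left(A \right)} = \left(-77 + A\right) + 28 = -49 + A$)
$m = - \frac{66844}{3}$ ($m = \frac{-200396 - \left(-49 + 185\right)}{9} = \frac{-200396 - 136}{9} = \frac{1}{9} \left(-200532\right) = - \frac{66844}{3} \approx -22281.0$)
$m + 481579 = - \frac{66844}{3} + 481579 = \frac{1377893}{3}$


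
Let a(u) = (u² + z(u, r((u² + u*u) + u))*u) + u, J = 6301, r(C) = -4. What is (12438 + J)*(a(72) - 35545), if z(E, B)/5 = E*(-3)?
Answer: -2024730211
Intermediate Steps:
z(E, B) = -15*E (z(E, B) = 5*(E*(-3)) = 5*(-3*E) = -15*E)
a(u) = u - 14*u² (a(u) = (u² + (-15*u)*u) + u = (u² - 15*u²) + u = -14*u² + u = u - 14*u²)
(12438 + J)*(a(72) - 35545) = (12438 + 6301)*(72*(1 - 14*72) - 35545) = 18739*(72*(1 - 1008) - 35545) = 18739*(72*(-1007) - 35545) = 18739*(-72504 - 35545) = 18739*(-108049) = -2024730211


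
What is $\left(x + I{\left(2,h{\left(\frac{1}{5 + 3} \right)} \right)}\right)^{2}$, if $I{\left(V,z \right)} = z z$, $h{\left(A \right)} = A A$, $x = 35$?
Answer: $\frac{20552376321}{16777216} \approx 1225.0$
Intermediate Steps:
$h{\left(A \right)} = A^{2}$
$I{\left(V,z \right)} = z^{2}$
$\left(x + I{\left(2,h{\left(\frac{1}{5 + 3} \right)} \right)}\right)^{2} = \left(35 + \left(\left(\frac{1}{5 + 3}\right)^{2}\right)^{2}\right)^{2} = \left(35 + \left(\left(\frac{1}{8}\right)^{2}\right)^{2}\right)^{2} = \left(35 + \left(\frac{1}{64}\right)^{2}\right)^{2} = \left(35 + \frac{1}{4096}\right)^{2} = \left(\frac{143361}{4096}\right)^{2} = \frac{20552376321}{16777216}$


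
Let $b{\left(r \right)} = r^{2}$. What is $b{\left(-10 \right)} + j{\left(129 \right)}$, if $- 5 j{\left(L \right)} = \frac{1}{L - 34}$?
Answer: $\frac{47499}{475} \approx 99.998$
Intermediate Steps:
$j{\left(L \right)} = - \frac{1}{5 \left(-34 + L\right)}$ ($j{\left(L \right)} = - \frac{1}{5 \left(L - 34\right)} = - \frac{1}{5 \left(-34 + L\right)}$)
$b{\left(-10 \right)} + j{\left(129 \right)} = \left(-10\right)^{2} - \frac{1}{-170 + 5 \cdot 129} = 100 - \frac{1}{-170 + 645} = 100 - \frac{1}{475} = \frac{47499}{475}$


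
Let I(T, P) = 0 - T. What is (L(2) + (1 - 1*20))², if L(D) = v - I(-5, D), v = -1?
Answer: 625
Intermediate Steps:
I(T, P) = -T
L(D) = -6 (L(D) = -1 - (-1)*(-5) = -1 - 1*5 = -1 - 5 = -6)
(L(2) + (1 - 1*20))² = (-6 + (1 - 1*20))² = (-6 + (1 - 20))² = (-6 - 19)² = (-25)² = 625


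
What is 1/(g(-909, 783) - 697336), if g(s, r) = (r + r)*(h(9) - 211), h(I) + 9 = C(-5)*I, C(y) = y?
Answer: -1/1112326 ≈ -8.9902e-7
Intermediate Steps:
h(I) = -9 - 5*I
g(s, r) = -530*r (g(s, r) = (r + r)*((-9 - 5*9) - 211) = (2*r)*((-9 - 45) - 211) = (2*r)*(-54 - 211) = (2*r)*(-265) = -530*r)
1/(g(-909, 783) - 697336) = 1/(-530*783 - 697336) = 1/(-414990 - 697336) = 1/(-1112326) = -1/1112326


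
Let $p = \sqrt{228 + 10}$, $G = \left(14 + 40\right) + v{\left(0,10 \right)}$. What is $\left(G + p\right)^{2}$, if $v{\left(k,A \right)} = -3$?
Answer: $\left(51 + \sqrt{238}\right)^{2} \approx 4412.6$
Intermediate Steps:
$G = 51$ ($G = \left(14 + 40\right) - 3 = 54 - 3 = 51$)
$p = \sqrt{238} \approx 15.427$
$\left(G + p\right)^{2} = \left(51 + \sqrt{238}\right)^{2}$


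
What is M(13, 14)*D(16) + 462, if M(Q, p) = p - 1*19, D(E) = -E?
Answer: 542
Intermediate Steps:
M(Q, p) = -19 + p (M(Q, p) = p - 19 = -19 + p)
M(13, 14)*D(16) + 462 = (-19 + 14)*(-1*16) + 462 = -5*(-16) + 462 = 80 + 462 = 542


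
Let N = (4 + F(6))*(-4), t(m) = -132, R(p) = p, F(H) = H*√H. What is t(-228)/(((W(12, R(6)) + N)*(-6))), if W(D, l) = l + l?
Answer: 11/430 - 33*√6/215 ≈ -0.35039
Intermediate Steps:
F(H) = H^(3/2)
W(D, l) = 2*l
N = -16 - 24*√6 (N = (4 + 6^(3/2))*(-4) = (4 + 6*√6)*(-4) = -16 - 24*√6 ≈ -74.788)
t(-228)/(((W(12, R(6)) + N)*(-6))) = -132*(-1/(6*(2*6 + (-16 - 24*√6)))) = -132*(-1/(6*(12 + (-16 - 24*√6)))) = -132*(-1/(6*(-4 - 24*√6))) = -132/(24 + 144*√6)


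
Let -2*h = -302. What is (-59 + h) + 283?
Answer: 375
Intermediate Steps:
h = 151 (h = -1/2*(-302) = 151)
(-59 + h) + 283 = (-59 + 151) + 283 = 92 + 283 = 375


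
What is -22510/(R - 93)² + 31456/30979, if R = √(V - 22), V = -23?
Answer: (-213344933*I + 8776224*√5)/(278811*(31*√5 + 478*I)) ≈ -1.5469 - 0.37158*I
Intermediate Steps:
R = 3*I*√5 (R = √(-23 - 22) = √(-45) = 3*I*√5 ≈ 6.7082*I)
-22510/(R - 93)² + 31456/30979 = -22510/(3*I*√5 - 93)² + 31456/30979 = -22510/(-93 + 3*I*√5)² + 31456*(1/30979) = -22510/(-93 + 3*I*√5)² + 31456/30979 = 31456/30979 - 22510/(-93 + 3*I*√5)²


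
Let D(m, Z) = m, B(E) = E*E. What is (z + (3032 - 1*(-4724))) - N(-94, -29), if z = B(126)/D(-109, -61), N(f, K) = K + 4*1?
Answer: 832253/109 ≈ 7635.4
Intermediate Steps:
N(f, K) = 4 + K (N(f, K) = K + 4 = 4 + K)
B(E) = E**2
z = -15876/109 (z = 126**2/(-109) = 15876*(-1/109) = -15876/109 ≈ -145.65)
(z + (3032 - 1*(-4724))) - N(-94, -29) = (-15876/109 + (3032 - 1*(-4724))) - (4 - 29) = (-15876/109 + (3032 + 4724)) - 1*(-25) = (-15876/109 + 7756) + 25 = 829528/109 + 25 = 832253/109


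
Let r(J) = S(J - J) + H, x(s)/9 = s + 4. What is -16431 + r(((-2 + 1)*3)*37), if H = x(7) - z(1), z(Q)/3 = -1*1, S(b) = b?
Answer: -16329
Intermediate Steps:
x(s) = 36 + 9*s (x(s) = 9*(s + 4) = 9*(4 + s) = 36 + 9*s)
z(Q) = -3 (z(Q) = 3*(-1*1) = 3*(-1) = -3)
H = 102 (H = (36 + 9*7) - 1*(-3) = (36 + 63) + 3 = 99 + 3 = 102)
r(J) = 102 (r(J) = (J - J) + 102 = 0 + 102 = 102)
-16431 + r(((-2 + 1)*3)*37) = -16431 + 102 = -16329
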